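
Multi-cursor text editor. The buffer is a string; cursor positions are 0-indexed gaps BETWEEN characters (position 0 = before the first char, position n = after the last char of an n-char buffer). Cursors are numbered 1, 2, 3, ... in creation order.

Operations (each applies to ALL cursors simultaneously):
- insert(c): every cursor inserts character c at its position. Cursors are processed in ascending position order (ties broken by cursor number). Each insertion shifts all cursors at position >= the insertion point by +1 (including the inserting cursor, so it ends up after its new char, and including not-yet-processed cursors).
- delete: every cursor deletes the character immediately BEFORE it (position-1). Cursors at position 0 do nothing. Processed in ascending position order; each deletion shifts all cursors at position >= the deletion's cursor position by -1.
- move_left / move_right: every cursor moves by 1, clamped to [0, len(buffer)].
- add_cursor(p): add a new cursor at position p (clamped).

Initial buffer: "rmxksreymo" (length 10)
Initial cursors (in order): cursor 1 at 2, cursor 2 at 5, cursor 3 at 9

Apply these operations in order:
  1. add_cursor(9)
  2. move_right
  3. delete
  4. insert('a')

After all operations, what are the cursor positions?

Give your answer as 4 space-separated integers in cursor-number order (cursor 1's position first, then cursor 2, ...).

After op 1 (add_cursor(9)): buffer="rmxksreymo" (len 10), cursors c1@2 c2@5 c3@9 c4@9, authorship ..........
After op 2 (move_right): buffer="rmxksreymo" (len 10), cursors c1@3 c2@6 c3@10 c4@10, authorship ..........
After op 3 (delete): buffer="rmksey" (len 6), cursors c1@2 c2@4 c3@6 c4@6, authorship ......
After op 4 (insert('a')): buffer="rmaksaeyaa" (len 10), cursors c1@3 c2@6 c3@10 c4@10, authorship ..1..2..34

Answer: 3 6 10 10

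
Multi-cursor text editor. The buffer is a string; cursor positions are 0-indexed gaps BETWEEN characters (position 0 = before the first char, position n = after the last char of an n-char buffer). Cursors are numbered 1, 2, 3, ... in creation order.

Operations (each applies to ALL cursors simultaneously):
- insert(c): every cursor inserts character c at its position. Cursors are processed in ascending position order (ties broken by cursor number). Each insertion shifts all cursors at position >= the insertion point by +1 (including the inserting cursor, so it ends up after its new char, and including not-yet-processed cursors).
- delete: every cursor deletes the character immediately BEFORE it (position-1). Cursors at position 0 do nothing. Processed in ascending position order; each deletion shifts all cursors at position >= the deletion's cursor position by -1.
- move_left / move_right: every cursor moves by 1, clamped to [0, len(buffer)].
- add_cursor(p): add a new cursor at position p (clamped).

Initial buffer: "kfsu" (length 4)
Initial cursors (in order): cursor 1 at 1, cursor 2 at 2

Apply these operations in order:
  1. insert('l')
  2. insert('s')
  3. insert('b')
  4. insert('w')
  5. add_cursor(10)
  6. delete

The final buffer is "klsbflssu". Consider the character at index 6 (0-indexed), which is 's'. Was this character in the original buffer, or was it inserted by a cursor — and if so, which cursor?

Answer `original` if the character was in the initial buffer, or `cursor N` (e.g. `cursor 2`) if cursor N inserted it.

Answer: cursor 2

Derivation:
After op 1 (insert('l')): buffer="klflsu" (len 6), cursors c1@2 c2@4, authorship .1.2..
After op 2 (insert('s')): buffer="klsflssu" (len 8), cursors c1@3 c2@6, authorship .11.22..
After op 3 (insert('b')): buffer="klsbflsbsu" (len 10), cursors c1@4 c2@8, authorship .111.222..
After op 4 (insert('w')): buffer="klsbwflsbwsu" (len 12), cursors c1@5 c2@10, authorship .1111.2222..
After op 5 (add_cursor(10)): buffer="klsbwflsbwsu" (len 12), cursors c1@5 c2@10 c3@10, authorship .1111.2222..
After op 6 (delete): buffer="klsbflssu" (len 9), cursors c1@4 c2@7 c3@7, authorship .111.22..
Authorship (.=original, N=cursor N): . 1 1 1 . 2 2 . .
Index 6: author = 2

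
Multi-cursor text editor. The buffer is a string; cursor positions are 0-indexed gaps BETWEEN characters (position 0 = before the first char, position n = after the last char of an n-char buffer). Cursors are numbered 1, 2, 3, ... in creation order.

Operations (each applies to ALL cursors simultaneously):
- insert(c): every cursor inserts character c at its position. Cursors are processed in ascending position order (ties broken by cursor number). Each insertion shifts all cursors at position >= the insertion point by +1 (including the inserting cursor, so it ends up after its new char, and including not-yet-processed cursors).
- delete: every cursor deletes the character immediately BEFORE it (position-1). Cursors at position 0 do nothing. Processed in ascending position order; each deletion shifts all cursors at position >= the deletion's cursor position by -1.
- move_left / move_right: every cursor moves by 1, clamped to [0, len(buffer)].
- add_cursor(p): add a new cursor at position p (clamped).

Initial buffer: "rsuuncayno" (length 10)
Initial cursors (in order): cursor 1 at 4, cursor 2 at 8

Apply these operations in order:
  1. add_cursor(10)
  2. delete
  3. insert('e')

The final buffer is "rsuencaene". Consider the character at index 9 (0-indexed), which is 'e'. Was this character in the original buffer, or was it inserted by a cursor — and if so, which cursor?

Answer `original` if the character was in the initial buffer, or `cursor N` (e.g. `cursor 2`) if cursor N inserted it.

Answer: cursor 3

Derivation:
After op 1 (add_cursor(10)): buffer="rsuuncayno" (len 10), cursors c1@4 c2@8 c3@10, authorship ..........
After op 2 (delete): buffer="rsuncan" (len 7), cursors c1@3 c2@6 c3@7, authorship .......
After op 3 (insert('e')): buffer="rsuencaene" (len 10), cursors c1@4 c2@8 c3@10, authorship ...1...2.3
Authorship (.=original, N=cursor N): . . . 1 . . . 2 . 3
Index 9: author = 3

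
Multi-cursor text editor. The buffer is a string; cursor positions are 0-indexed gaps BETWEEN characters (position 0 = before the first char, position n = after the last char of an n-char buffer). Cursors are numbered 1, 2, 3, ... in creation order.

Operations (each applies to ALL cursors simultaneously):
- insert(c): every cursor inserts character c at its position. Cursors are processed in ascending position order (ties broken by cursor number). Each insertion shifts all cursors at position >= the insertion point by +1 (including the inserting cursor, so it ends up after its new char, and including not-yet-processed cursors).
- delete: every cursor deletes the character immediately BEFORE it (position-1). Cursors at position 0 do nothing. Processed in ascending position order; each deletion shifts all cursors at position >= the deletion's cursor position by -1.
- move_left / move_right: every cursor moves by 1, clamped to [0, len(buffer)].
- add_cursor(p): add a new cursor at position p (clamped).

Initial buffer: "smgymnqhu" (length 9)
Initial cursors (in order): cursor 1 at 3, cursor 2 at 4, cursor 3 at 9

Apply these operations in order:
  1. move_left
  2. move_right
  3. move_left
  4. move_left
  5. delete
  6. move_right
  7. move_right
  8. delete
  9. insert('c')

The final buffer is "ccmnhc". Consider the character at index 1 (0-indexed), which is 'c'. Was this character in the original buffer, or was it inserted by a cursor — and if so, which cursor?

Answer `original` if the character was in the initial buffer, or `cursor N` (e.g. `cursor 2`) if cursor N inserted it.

Answer: cursor 2

Derivation:
After op 1 (move_left): buffer="smgymnqhu" (len 9), cursors c1@2 c2@3 c3@8, authorship .........
After op 2 (move_right): buffer="smgymnqhu" (len 9), cursors c1@3 c2@4 c3@9, authorship .........
After op 3 (move_left): buffer="smgymnqhu" (len 9), cursors c1@2 c2@3 c3@8, authorship .........
After op 4 (move_left): buffer="smgymnqhu" (len 9), cursors c1@1 c2@2 c3@7, authorship .........
After op 5 (delete): buffer="gymnhu" (len 6), cursors c1@0 c2@0 c3@4, authorship ......
After op 6 (move_right): buffer="gymnhu" (len 6), cursors c1@1 c2@1 c3@5, authorship ......
After op 7 (move_right): buffer="gymnhu" (len 6), cursors c1@2 c2@2 c3@6, authorship ......
After op 8 (delete): buffer="mnh" (len 3), cursors c1@0 c2@0 c3@3, authorship ...
After op 9 (insert('c')): buffer="ccmnhc" (len 6), cursors c1@2 c2@2 c3@6, authorship 12...3
Authorship (.=original, N=cursor N): 1 2 . . . 3
Index 1: author = 2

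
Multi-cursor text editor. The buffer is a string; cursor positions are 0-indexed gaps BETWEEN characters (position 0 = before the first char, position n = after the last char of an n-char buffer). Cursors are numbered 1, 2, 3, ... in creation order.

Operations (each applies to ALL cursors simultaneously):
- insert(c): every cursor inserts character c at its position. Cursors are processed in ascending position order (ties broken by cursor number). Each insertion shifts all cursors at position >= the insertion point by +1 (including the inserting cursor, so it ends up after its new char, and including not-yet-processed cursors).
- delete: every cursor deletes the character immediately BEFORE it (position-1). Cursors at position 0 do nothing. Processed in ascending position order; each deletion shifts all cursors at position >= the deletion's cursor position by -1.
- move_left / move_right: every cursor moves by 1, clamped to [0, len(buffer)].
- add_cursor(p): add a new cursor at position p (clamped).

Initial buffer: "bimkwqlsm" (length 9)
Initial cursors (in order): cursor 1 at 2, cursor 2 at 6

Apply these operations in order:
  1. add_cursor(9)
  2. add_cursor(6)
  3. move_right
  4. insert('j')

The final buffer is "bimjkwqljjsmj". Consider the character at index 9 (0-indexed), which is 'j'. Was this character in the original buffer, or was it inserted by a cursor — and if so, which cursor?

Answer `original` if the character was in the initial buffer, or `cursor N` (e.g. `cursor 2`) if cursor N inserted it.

Answer: cursor 4

Derivation:
After op 1 (add_cursor(9)): buffer="bimkwqlsm" (len 9), cursors c1@2 c2@6 c3@9, authorship .........
After op 2 (add_cursor(6)): buffer="bimkwqlsm" (len 9), cursors c1@2 c2@6 c4@6 c3@9, authorship .........
After op 3 (move_right): buffer="bimkwqlsm" (len 9), cursors c1@3 c2@7 c4@7 c3@9, authorship .........
After op 4 (insert('j')): buffer="bimjkwqljjsmj" (len 13), cursors c1@4 c2@10 c4@10 c3@13, authorship ...1....24..3
Authorship (.=original, N=cursor N): . . . 1 . . . . 2 4 . . 3
Index 9: author = 4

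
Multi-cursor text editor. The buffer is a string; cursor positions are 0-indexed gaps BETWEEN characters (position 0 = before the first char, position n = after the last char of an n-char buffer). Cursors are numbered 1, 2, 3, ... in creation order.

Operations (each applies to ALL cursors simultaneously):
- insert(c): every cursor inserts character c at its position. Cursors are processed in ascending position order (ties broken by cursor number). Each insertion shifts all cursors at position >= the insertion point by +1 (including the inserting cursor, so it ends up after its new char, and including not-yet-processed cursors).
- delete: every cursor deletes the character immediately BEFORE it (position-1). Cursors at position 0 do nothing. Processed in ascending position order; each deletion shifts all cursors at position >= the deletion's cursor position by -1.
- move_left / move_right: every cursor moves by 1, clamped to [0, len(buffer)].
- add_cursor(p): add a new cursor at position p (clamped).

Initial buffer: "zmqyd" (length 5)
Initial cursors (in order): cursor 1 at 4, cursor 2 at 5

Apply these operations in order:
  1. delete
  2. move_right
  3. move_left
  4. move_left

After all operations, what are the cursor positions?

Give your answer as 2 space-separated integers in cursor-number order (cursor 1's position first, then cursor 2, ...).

Answer: 1 1

Derivation:
After op 1 (delete): buffer="zmq" (len 3), cursors c1@3 c2@3, authorship ...
After op 2 (move_right): buffer="zmq" (len 3), cursors c1@3 c2@3, authorship ...
After op 3 (move_left): buffer="zmq" (len 3), cursors c1@2 c2@2, authorship ...
After op 4 (move_left): buffer="zmq" (len 3), cursors c1@1 c2@1, authorship ...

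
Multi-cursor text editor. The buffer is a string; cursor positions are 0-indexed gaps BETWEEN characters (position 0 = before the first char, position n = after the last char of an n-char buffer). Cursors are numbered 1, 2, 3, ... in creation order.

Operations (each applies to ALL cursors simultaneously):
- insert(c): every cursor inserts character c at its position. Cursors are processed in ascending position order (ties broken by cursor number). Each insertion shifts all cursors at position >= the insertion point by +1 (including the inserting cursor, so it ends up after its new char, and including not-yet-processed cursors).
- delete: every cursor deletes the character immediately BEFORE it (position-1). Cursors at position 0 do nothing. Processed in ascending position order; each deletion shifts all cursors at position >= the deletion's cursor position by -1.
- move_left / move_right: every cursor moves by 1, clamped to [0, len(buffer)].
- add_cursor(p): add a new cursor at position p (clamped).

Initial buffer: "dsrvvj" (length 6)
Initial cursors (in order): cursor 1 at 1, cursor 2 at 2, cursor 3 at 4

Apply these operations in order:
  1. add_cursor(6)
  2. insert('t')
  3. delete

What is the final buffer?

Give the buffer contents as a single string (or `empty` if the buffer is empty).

After op 1 (add_cursor(6)): buffer="dsrvvj" (len 6), cursors c1@1 c2@2 c3@4 c4@6, authorship ......
After op 2 (insert('t')): buffer="dtstrvtvjt" (len 10), cursors c1@2 c2@4 c3@7 c4@10, authorship .1.2..3..4
After op 3 (delete): buffer="dsrvvj" (len 6), cursors c1@1 c2@2 c3@4 c4@6, authorship ......

Answer: dsrvvj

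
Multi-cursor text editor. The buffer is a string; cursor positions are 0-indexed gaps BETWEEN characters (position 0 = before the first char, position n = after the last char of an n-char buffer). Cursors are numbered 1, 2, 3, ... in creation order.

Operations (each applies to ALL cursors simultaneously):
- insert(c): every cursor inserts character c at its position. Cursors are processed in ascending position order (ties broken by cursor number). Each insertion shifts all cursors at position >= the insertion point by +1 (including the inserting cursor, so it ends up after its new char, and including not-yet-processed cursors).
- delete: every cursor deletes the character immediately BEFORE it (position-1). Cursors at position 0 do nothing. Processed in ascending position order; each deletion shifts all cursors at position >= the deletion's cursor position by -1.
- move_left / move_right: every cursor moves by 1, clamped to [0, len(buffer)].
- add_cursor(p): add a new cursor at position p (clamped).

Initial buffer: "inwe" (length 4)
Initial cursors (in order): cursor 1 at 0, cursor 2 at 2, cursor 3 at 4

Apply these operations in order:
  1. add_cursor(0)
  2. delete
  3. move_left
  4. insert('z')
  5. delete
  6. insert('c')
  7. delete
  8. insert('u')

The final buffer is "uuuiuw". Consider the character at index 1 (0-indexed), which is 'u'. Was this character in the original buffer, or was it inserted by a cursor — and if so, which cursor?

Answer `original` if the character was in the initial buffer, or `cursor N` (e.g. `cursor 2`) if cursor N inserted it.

After op 1 (add_cursor(0)): buffer="inwe" (len 4), cursors c1@0 c4@0 c2@2 c3@4, authorship ....
After op 2 (delete): buffer="iw" (len 2), cursors c1@0 c4@0 c2@1 c3@2, authorship ..
After op 3 (move_left): buffer="iw" (len 2), cursors c1@0 c2@0 c4@0 c3@1, authorship ..
After op 4 (insert('z')): buffer="zzzizw" (len 6), cursors c1@3 c2@3 c4@3 c3@5, authorship 124.3.
After op 5 (delete): buffer="iw" (len 2), cursors c1@0 c2@0 c4@0 c3@1, authorship ..
After op 6 (insert('c')): buffer="cccicw" (len 6), cursors c1@3 c2@3 c4@3 c3@5, authorship 124.3.
After op 7 (delete): buffer="iw" (len 2), cursors c1@0 c2@0 c4@0 c3@1, authorship ..
After op 8 (insert('u')): buffer="uuuiuw" (len 6), cursors c1@3 c2@3 c4@3 c3@5, authorship 124.3.
Authorship (.=original, N=cursor N): 1 2 4 . 3 .
Index 1: author = 2

Answer: cursor 2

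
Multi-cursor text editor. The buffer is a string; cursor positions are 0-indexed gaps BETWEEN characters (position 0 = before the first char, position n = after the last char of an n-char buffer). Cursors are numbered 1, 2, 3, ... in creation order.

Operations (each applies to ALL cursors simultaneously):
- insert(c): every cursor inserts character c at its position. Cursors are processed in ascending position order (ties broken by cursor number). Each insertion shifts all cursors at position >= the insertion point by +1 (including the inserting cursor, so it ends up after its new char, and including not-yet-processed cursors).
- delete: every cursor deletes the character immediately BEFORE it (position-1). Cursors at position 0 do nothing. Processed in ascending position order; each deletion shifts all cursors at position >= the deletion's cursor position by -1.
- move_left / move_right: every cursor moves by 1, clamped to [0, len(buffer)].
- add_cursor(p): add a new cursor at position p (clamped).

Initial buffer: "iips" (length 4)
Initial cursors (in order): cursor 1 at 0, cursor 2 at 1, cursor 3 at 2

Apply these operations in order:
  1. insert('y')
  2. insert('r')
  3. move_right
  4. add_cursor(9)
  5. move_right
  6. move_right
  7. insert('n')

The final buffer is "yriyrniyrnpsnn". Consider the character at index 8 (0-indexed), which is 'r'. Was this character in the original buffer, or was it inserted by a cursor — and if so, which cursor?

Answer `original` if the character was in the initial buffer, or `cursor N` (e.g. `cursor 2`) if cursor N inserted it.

Answer: cursor 3

Derivation:
After op 1 (insert('y')): buffer="yiyiyps" (len 7), cursors c1@1 c2@3 c3@5, authorship 1.2.3..
After op 2 (insert('r')): buffer="yriyriyrps" (len 10), cursors c1@2 c2@5 c3@8, authorship 11.22.33..
After op 3 (move_right): buffer="yriyriyrps" (len 10), cursors c1@3 c2@6 c3@9, authorship 11.22.33..
After op 4 (add_cursor(9)): buffer="yriyriyrps" (len 10), cursors c1@3 c2@6 c3@9 c4@9, authorship 11.22.33..
After op 5 (move_right): buffer="yriyriyrps" (len 10), cursors c1@4 c2@7 c3@10 c4@10, authorship 11.22.33..
After op 6 (move_right): buffer="yriyriyrps" (len 10), cursors c1@5 c2@8 c3@10 c4@10, authorship 11.22.33..
After op 7 (insert('n')): buffer="yriyrniyrnpsnn" (len 14), cursors c1@6 c2@10 c3@14 c4@14, authorship 11.221.332..34
Authorship (.=original, N=cursor N): 1 1 . 2 2 1 . 3 3 2 . . 3 4
Index 8: author = 3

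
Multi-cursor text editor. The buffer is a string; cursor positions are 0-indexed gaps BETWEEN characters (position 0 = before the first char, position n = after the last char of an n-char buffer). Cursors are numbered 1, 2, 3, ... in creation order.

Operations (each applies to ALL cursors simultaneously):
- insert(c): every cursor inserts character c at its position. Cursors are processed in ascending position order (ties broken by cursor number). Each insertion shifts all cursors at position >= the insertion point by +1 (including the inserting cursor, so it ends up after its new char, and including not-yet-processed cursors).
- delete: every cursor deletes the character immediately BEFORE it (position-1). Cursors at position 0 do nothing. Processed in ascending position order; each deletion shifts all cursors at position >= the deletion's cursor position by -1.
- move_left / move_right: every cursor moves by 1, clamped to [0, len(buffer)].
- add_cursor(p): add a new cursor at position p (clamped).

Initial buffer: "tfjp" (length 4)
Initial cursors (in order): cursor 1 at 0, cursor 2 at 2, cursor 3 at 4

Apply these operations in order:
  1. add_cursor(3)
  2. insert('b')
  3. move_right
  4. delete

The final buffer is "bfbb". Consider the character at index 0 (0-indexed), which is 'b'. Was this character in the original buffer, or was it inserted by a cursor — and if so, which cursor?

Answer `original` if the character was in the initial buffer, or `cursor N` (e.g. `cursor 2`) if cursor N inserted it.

After op 1 (add_cursor(3)): buffer="tfjp" (len 4), cursors c1@0 c2@2 c4@3 c3@4, authorship ....
After op 2 (insert('b')): buffer="btfbjbpb" (len 8), cursors c1@1 c2@4 c4@6 c3@8, authorship 1..2.4.3
After op 3 (move_right): buffer="btfbjbpb" (len 8), cursors c1@2 c2@5 c4@7 c3@8, authorship 1..2.4.3
After op 4 (delete): buffer="bfbb" (len 4), cursors c1@1 c2@3 c3@4 c4@4, authorship 1.24
Authorship (.=original, N=cursor N): 1 . 2 4
Index 0: author = 1

Answer: cursor 1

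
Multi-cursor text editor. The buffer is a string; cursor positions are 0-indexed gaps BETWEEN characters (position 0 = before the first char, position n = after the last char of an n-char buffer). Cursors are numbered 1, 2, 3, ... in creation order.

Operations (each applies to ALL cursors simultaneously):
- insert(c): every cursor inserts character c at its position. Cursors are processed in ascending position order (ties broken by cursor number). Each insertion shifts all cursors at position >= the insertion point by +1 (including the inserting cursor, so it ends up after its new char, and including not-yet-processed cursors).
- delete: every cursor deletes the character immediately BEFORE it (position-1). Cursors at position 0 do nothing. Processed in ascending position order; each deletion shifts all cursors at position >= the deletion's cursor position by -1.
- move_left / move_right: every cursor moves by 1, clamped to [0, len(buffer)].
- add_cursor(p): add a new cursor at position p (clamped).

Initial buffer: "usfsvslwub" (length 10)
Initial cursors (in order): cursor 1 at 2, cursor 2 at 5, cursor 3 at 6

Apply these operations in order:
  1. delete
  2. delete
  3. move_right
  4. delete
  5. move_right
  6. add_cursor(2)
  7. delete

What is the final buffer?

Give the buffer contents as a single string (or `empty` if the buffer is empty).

Answer: b

Derivation:
After op 1 (delete): buffer="ufslwub" (len 7), cursors c1@1 c2@3 c3@3, authorship .......
After op 2 (delete): buffer="lwub" (len 4), cursors c1@0 c2@0 c3@0, authorship ....
After op 3 (move_right): buffer="lwub" (len 4), cursors c1@1 c2@1 c3@1, authorship ....
After op 4 (delete): buffer="wub" (len 3), cursors c1@0 c2@0 c3@0, authorship ...
After op 5 (move_right): buffer="wub" (len 3), cursors c1@1 c2@1 c3@1, authorship ...
After op 6 (add_cursor(2)): buffer="wub" (len 3), cursors c1@1 c2@1 c3@1 c4@2, authorship ...
After op 7 (delete): buffer="b" (len 1), cursors c1@0 c2@0 c3@0 c4@0, authorship .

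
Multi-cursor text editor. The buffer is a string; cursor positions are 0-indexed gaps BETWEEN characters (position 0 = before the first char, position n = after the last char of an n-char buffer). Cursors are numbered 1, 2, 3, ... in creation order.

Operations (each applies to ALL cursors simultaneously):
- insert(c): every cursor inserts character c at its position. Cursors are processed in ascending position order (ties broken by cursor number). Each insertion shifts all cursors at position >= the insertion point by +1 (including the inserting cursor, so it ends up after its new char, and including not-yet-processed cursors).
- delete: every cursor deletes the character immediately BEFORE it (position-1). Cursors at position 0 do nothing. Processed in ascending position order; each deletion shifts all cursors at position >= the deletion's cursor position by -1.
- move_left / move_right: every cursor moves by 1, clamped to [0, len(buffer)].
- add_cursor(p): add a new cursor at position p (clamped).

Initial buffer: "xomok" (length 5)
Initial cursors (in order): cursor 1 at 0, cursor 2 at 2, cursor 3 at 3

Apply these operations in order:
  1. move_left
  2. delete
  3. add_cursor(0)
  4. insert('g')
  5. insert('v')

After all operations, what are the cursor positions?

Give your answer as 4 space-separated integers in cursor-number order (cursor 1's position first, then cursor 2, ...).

After op 1 (move_left): buffer="xomok" (len 5), cursors c1@0 c2@1 c3@2, authorship .....
After op 2 (delete): buffer="mok" (len 3), cursors c1@0 c2@0 c3@0, authorship ...
After op 3 (add_cursor(0)): buffer="mok" (len 3), cursors c1@0 c2@0 c3@0 c4@0, authorship ...
After op 4 (insert('g')): buffer="ggggmok" (len 7), cursors c1@4 c2@4 c3@4 c4@4, authorship 1234...
After op 5 (insert('v')): buffer="ggggvvvvmok" (len 11), cursors c1@8 c2@8 c3@8 c4@8, authorship 12341234...

Answer: 8 8 8 8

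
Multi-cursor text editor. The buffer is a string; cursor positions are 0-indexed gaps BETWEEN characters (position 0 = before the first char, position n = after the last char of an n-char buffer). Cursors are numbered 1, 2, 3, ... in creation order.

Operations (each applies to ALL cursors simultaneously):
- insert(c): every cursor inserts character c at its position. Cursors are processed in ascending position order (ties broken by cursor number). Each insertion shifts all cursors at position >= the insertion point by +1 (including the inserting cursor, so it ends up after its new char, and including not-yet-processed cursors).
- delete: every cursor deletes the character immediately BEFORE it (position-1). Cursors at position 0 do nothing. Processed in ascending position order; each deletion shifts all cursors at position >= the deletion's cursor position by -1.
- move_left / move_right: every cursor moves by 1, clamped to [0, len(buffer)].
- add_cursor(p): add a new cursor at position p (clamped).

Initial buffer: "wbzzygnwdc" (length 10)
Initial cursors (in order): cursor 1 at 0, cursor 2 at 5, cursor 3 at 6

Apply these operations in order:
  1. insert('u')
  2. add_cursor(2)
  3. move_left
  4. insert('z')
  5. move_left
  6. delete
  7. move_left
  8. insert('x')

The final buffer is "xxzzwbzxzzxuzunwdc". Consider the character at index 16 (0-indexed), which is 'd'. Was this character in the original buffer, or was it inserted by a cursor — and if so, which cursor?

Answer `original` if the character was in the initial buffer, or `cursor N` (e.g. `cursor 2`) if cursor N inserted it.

Answer: original

Derivation:
After op 1 (insert('u')): buffer="uwbzzyugunwdc" (len 13), cursors c1@1 c2@7 c3@9, authorship 1.....2.3....
After op 2 (add_cursor(2)): buffer="uwbzzyugunwdc" (len 13), cursors c1@1 c4@2 c2@7 c3@9, authorship 1.....2.3....
After op 3 (move_left): buffer="uwbzzyugunwdc" (len 13), cursors c1@0 c4@1 c2@6 c3@8, authorship 1.....2.3....
After op 4 (insert('z')): buffer="zuzwbzzyzugzunwdc" (len 17), cursors c1@1 c4@3 c2@9 c3@12, authorship 114.....22.33....
After op 5 (move_left): buffer="zuzwbzzyzugzunwdc" (len 17), cursors c1@0 c4@2 c2@8 c3@11, authorship 114.....22.33....
After op 6 (delete): buffer="zzwbzzzuzunwdc" (len 14), cursors c1@0 c4@1 c2@6 c3@8, authorship 14....2233....
After op 7 (move_left): buffer="zzwbzzzuzunwdc" (len 14), cursors c1@0 c4@0 c2@5 c3@7, authorship 14....2233....
After op 8 (insert('x')): buffer="xxzzwbzxzzxuzunwdc" (len 18), cursors c1@2 c4@2 c2@8 c3@11, authorship 1414...2.23233....
Authorship (.=original, N=cursor N): 1 4 1 4 . . . 2 . 2 3 2 3 3 . . . .
Index 16: author = original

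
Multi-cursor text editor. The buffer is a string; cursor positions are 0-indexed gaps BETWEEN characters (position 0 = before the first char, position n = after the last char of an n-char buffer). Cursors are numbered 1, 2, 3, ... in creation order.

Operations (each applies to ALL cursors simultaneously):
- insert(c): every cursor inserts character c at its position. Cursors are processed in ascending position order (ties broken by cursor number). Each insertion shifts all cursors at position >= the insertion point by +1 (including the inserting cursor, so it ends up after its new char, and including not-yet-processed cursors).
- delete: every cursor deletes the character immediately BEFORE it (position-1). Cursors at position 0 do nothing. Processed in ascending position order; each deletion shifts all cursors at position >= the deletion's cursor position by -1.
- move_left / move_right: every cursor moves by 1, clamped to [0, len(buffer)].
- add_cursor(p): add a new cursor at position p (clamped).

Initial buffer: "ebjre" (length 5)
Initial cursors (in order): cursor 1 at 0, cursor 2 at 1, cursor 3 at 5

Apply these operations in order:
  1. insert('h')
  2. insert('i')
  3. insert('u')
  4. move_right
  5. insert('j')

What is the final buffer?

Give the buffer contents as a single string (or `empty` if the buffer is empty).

After op 1 (insert('h')): buffer="hehbjreh" (len 8), cursors c1@1 c2@3 c3@8, authorship 1.2....3
After op 2 (insert('i')): buffer="hiehibjrehi" (len 11), cursors c1@2 c2@5 c3@11, authorship 11.22....33
After op 3 (insert('u')): buffer="hiuehiubjrehiu" (len 14), cursors c1@3 c2@7 c3@14, authorship 111.222....333
After op 4 (move_right): buffer="hiuehiubjrehiu" (len 14), cursors c1@4 c2@8 c3@14, authorship 111.222....333
After op 5 (insert('j')): buffer="hiuejhiubjjrehiuj" (len 17), cursors c1@5 c2@10 c3@17, authorship 111.1222.2...3333

Answer: hiuejhiubjjrehiuj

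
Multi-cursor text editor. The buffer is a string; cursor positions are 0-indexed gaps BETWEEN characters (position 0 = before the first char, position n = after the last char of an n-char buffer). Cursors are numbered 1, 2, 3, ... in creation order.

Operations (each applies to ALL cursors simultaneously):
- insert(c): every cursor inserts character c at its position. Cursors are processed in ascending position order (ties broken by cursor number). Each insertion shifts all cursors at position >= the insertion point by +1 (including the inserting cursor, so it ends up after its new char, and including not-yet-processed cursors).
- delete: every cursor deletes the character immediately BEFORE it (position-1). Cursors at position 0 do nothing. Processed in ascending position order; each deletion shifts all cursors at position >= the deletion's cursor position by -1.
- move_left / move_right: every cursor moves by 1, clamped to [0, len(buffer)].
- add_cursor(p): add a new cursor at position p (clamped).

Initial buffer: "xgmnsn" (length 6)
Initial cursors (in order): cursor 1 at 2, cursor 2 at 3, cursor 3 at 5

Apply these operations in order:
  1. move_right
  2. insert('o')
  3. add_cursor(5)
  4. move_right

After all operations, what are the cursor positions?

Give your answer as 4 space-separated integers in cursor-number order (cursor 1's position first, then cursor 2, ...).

After op 1 (move_right): buffer="xgmnsn" (len 6), cursors c1@3 c2@4 c3@6, authorship ......
After op 2 (insert('o')): buffer="xgmonosno" (len 9), cursors c1@4 c2@6 c3@9, authorship ...1.2..3
After op 3 (add_cursor(5)): buffer="xgmonosno" (len 9), cursors c1@4 c4@5 c2@6 c3@9, authorship ...1.2..3
After op 4 (move_right): buffer="xgmonosno" (len 9), cursors c1@5 c4@6 c2@7 c3@9, authorship ...1.2..3

Answer: 5 7 9 6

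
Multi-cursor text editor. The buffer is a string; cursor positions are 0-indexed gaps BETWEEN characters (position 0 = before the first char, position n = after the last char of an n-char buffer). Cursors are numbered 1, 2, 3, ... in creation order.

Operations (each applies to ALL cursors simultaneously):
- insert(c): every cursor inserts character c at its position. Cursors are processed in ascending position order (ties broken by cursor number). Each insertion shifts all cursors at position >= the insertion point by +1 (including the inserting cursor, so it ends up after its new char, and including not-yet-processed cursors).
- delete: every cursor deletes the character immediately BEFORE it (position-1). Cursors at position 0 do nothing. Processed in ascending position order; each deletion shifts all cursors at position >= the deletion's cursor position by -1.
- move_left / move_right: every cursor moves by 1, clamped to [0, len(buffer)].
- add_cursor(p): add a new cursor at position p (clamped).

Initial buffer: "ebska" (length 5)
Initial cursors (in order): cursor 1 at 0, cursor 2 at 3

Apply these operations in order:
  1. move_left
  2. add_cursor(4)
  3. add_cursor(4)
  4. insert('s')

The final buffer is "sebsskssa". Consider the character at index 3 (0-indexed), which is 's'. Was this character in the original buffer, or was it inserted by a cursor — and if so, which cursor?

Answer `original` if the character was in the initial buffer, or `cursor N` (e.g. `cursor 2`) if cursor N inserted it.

After op 1 (move_left): buffer="ebska" (len 5), cursors c1@0 c2@2, authorship .....
After op 2 (add_cursor(4)): buffer="ebska" (len 5), cursors c1@0 c2@2 c3@4, authorship .....
After op 3 (add_cursor(4)): buffer="ebska" (len 5), cursors c1@0 c2@2 c3@4 c4@4, authorship .....
After op 4 (insert('s')): buffer="sebsskssa" (len 9), cursors c1@1 c2@4 c3@8 c4@8, authorship 1..2..34.
Authorship (.=original, N=cursor N): 1 . . 2 . . 3 4 .
Index 3: author = 2

Answer: cursor 2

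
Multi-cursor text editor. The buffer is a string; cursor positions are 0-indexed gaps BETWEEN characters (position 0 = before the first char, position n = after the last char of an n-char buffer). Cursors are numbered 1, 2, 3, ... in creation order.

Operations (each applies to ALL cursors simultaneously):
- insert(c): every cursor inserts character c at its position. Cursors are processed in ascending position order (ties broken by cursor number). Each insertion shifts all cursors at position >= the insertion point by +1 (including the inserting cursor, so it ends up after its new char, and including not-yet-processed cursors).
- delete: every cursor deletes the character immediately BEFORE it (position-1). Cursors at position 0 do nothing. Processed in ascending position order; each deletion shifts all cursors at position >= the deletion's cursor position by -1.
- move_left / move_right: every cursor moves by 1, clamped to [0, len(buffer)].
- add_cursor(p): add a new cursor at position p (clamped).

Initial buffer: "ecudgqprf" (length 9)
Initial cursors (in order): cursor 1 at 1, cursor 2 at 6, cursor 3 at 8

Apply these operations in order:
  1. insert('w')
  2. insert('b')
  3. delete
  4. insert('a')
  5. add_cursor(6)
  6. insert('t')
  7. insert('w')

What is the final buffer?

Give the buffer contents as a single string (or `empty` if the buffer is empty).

After op 1 (insert('w')): buffer="ewcudgqwprwf" (len 12), cursors c1@2 c2@8 c3@11, authorship .1.....2..3.
After op 2 (insert('b')): buffer="ewbcudgqwbprwbf" (len 15), cursors c1@3 c2@10 c3@14, authorship .11.....22..33.
After op 3 (delete): buffer="ewcudgqwprwf" (len 12), cursors c1@2 c2@8 c3@11, authorship .1.....2..3.
After op 4 (insert('a')): buffer="ewacudgqwaprwaf" (len 15), cursors c1@3 c2@10 c3@14, authorship .11.....22..33.
After op 5 (add_cursor(6)): buffer="ewacudgqwaprwaf" (len 15), cursors c1@3 c4@6 c2@10 c3@14, authorship .11.....22..33.
After op 6 (insert('t')): buffer="ewatcudtgqwatprwatf" (len 19), cursors c1@4 c4@8 c2@13 c3@18, authorship .111...4..222..333.
After op 7 (insert('w')): buffer="ewatwcudtwgqwatwprwatwf" (len 23), cursors c1@5 c4@10 c2@16 c3@22, authorship .1111...44..2222..3333.

Answer: ewatwcudtwgqwatwprwatwf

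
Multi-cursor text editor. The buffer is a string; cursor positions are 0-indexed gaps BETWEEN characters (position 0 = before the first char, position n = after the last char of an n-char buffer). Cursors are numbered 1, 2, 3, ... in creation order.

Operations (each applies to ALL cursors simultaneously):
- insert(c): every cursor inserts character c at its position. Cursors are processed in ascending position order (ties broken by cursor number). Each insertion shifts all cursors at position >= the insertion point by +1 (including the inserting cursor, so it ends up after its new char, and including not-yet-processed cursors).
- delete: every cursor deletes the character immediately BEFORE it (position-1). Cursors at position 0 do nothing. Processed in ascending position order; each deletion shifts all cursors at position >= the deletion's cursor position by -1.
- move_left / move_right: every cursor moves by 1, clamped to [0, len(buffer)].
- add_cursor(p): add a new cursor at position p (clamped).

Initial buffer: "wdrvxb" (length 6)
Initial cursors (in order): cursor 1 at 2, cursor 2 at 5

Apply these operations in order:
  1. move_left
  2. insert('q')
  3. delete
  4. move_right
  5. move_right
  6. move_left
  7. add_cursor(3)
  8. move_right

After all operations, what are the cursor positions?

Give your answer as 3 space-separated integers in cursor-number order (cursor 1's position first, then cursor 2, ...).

Answer: 3 6 4

Derivation:
After op 1 (move_left): buffer="wdrvxb" (len 6), cursors c1@1 c2@4, authorship ......
After op 2 (insert('q')): buffer="wqdrvqxb" (len 8), cursors c1@2 c2@6, authorship .1...2..
After op 3 (delete): buffer="wdrvxb" (len 6), cursors c1@1 c2@4, authorship ......
After op 4 (move_right): buffer="wdrvxb" (len 6), cursors c1@2 c2@5, authorship ......
After op 5 (move_right): buffer="wdrvxb" (len 6), cursors c1@3 c2@6, authorship ......
After op 6 (move_left): buffer="wdrvxb" (len 6), cursors c1@2 c2@5, authorship ......
After op 7 (add_cursor(3)): buffer="wdrvxb" (len 6), cursors c1@2 c3@3 c2@5, authorship ......
After op 8 (move_right): buffer="wdrvxb" (len 6), cursors c1@3 c3@4 c2@6, authorship ......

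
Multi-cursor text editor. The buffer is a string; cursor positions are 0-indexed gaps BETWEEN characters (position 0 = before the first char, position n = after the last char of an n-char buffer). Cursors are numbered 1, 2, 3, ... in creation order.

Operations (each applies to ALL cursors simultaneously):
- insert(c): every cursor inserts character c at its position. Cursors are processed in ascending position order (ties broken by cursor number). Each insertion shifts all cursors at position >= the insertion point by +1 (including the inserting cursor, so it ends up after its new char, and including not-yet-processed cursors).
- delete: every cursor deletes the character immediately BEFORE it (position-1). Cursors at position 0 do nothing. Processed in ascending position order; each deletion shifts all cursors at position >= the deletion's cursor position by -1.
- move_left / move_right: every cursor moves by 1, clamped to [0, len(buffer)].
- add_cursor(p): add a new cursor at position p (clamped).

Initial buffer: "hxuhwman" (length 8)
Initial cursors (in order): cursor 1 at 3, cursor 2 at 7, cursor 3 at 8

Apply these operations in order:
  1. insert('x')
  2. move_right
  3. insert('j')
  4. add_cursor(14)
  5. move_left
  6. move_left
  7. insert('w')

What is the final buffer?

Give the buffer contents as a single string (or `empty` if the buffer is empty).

Answer: hxuxwhjwmaxwnjwwxj

Derivation:
After op 1 (insert('x')): buffer="hxuxhwmaxnx" (len 11), cursors c1@4 c2@9 c3@11, authorship ...1....2.3
After op 2 (move_right): buffer="hxuxhwmaxnx" (len 11), cursors c1@5 c2@10 c3@11, authorship ...1....2.3
After op 3 (insert('j')): buffer="hxuxhjwmaxnjxj" (len 14), cursors c1@6 c2@12 c3@14, authorship ...1.1...2.233
After op 4 (add_cursor(14)): buffer="hxuxhjwmaxnjxj" (len 14), cursors c1@6 c2@12 c3@14 c4@14, authorship ...1.1...2.233
After op 5 (move_left): buffer="hxuxhjwmaxnjxj" (len 14), cursors c1@5 c2@11 c3@13 c4@13, authorship ...1.1...2.233
After op 6 (move_left): buffer="hxuxhjwmaxnjxj" (len 14), cursors c1@4 c2@10 c3@12 c4@12, authorship ...1.1...2.233
After op 7 (insert('w')): buffer="hxuxwhjwmaxwnjwwxj" (len 18), cursors c1@5 c2@12 c3@16 c4@16, authorship ...11.1...22.23433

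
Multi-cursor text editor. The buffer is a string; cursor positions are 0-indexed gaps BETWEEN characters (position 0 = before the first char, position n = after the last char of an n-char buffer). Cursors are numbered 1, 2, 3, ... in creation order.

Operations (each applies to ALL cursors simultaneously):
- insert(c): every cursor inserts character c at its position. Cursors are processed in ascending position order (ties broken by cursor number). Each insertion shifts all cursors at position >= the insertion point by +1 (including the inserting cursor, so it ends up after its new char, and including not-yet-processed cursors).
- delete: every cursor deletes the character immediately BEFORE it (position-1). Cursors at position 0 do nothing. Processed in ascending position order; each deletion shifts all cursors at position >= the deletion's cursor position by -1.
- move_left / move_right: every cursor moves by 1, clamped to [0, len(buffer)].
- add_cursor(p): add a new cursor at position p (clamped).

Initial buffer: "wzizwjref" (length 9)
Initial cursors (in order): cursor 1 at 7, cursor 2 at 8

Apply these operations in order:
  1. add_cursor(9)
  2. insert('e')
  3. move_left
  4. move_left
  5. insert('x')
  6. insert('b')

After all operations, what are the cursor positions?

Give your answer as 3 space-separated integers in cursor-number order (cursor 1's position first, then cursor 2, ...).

Answer: 8 12 16

Derivation:
After op 1 (add_cursor(9)): buffer="wzizwjref" (len 9), cursors c1@7 c2@8 c3@9, authorship .........
After op 2 (insert('e')): buffer="wzizwjreeefe" (len 12), cursors c1@8 c2@10 c3@12, authorship .......1.2.3
After op 3 (move_left): buffer="wzizwjreeefe" (len 12), cursors c1@7 c2@9 c3@11, authorship .......1.2.3
After op 4 (move_left): buffer="wzizwjreeefe" (len 12), cursors c1@6 c2@8 c3@10, authorship .......1.2.3
After op 5 (insert('x')): buffer="wzizwjxrexeexfe" (len 15), cursors c1@7 c2@10 c3@13, authorship ......1.12.23.3
After op 6 (insert('b')): buffer="wzizwjxbrexbeexbfe" (len 18), cursors c1@8 c2@12 c3@16, authorship ......11.122.233.3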